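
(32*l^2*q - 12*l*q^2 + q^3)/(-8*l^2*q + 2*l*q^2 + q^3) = (32*l^2 - 12*l*q + q^2)/(-8*l^2 + 2*l*q + q^2)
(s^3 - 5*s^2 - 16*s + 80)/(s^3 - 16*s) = (s - 5)/s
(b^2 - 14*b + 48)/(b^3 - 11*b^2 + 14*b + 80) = (b - 6)/(b^2 - 3*b - 10)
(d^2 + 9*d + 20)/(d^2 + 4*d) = (d + 5)/d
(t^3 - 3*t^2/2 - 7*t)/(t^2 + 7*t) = (t^2 - 3*t/2 - 7)/(t + 7)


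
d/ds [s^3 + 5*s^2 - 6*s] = 3*s^2 + 10*s - 6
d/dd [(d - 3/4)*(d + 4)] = 2*d + 13/4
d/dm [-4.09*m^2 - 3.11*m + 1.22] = -8.18*m - 3.11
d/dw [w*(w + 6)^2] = 3*(w + 2)*(w + 6)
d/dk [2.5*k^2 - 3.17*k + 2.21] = 5.0*k - 3.17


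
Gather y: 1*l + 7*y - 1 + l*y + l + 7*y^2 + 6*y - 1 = 2*l + 7*y^2 + y*(l + 13) - 2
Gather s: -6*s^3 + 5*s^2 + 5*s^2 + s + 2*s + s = -6*s^3 + 10*s^2 + 4*s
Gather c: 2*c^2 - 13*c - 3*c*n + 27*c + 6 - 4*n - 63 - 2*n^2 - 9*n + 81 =2*c^2 + c*(14 - 3*n) - 2*n^2 - 13*n + 24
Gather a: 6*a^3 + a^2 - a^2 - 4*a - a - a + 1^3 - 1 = 6*a^3 - 6*a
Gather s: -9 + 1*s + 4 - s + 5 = 0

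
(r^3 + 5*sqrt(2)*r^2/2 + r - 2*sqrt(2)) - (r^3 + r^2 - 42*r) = -r^2 + 5*sqrt(2)*r^2/2 + 43*r - 2*sqrt(2)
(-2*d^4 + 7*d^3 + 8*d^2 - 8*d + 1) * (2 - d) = 2*d^5 - 11*d^4 + 6*d^3 + 24*d^2 - 17*d + 2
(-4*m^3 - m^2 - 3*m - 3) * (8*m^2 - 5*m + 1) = -32*m^5 + 12*m^4 - 23*m^3 - 10*m^2 + 12*m - 3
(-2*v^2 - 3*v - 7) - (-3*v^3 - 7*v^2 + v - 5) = 3*v^3 + 5*v^2 - 4*v - 2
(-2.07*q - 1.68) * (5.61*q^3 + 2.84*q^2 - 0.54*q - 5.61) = -11.6127*q^4 - 15.3036*q^3 - 3.6534*q^2 + 12.5199*q + 9.4248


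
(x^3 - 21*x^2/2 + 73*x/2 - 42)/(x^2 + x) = (2*x^3 - 21*x^2 + 73*x - 84)/(2*x*(x + 1))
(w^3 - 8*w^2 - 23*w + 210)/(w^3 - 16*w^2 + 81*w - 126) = (w + 5)/(w - 3)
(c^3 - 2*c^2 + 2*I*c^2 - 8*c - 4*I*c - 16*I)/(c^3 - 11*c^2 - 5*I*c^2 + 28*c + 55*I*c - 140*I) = (c^2 + 2*c*(1 + I) + 4*I)/(c^2 - c*(7 + 5*I) + 35*I)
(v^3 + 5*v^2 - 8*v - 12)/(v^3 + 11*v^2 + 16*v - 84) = (v + 1)/(v + 7)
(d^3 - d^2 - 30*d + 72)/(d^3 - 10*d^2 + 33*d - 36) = (d + 6)/(d - 3)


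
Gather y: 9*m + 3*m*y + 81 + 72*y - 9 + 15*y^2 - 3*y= 9*m + 15*y^2 + y*(3*m + 69) + 72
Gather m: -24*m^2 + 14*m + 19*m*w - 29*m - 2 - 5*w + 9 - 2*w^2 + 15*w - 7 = -24*m^2 + m*(19*w - 15) - 2*w^2 + 10*w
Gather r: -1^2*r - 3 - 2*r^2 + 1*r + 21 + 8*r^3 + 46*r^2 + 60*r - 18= 8*r^3 + 44*r^2 + 60*r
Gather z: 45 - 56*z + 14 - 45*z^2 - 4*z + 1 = -45*z^2 - 60*z + 60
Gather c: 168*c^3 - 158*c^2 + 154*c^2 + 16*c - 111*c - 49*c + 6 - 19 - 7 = 168*c^3 - 4*c^2 - 144*c - 20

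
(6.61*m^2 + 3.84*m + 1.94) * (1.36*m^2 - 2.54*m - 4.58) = 8.9896*m^4 - 11.567*m^3 - 37.389*m^2 - 22.5148*m - 8.8852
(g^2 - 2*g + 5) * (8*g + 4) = 8*g^3 - 12*g^2 + 32*g + 20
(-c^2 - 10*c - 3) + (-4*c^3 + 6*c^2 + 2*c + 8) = -4*c^3 + 5*c^2 - 8*c + 5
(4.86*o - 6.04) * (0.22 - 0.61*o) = -2.9646*o^2 + 4.7536*o - 1.3288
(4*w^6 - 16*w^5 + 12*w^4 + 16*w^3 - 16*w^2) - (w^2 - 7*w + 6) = 4*w^6 - 16*w^5 + 12*w^4 + 16*w^3 - 17*w^2 + 7*w - 6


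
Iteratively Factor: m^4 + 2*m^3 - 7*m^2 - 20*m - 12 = (m + 2)*(m^3 - 7*m - 6) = (m + 2)^2*(m^2 - 2*m - 3) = (m + 1)*(m + 2)^2*(m - 3)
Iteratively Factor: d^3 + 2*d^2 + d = (d + 1)*(d^2 + d) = (d + 1)^2*(d)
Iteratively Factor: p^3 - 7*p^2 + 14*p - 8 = (p - 2)*(p^2 - 5*p + 4) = (p - 2)*(p - 1)*(p - 4)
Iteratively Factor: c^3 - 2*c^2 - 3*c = (c)*(c^2 - 2*c - 3) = c*(c + 1)*(c - 3)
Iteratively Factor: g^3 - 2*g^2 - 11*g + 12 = (g - 4)*(g^2 + 2*g - 3) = (g - 4)*(g + 3)*(g - 1)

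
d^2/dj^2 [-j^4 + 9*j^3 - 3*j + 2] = 6*j*(9 - 2*j)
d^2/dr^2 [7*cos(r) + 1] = -7*cos(r)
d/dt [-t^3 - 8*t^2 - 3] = t*(-3*t - 16)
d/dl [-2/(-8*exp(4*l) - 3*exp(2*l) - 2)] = (-64*exp(2*l) - 12)*exp(2*l)/(8*exp(4*l) + 3*exp(2*l) + 2)^2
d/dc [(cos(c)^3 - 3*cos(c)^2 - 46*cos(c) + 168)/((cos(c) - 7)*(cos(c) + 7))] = (sin(c)^2 + 14*cos(c) - 47)*sin(c)/(cos(c) - 7)^2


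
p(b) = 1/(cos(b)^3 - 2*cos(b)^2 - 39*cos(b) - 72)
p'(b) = (3*sin(b)*cos(b)^2 - 4*sin(b)*cos(b) - 39*sin(b))/(cos(b)^3 - 2*cos(b)^2 - 39*cos(b) - 72)^2 = (3*cos(b) - 13)*sin(b)/((cos(b) - 8)^2*(cos(b) + 3)^3)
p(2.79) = -0.03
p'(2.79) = -0.01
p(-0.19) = -0.01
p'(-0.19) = 0.00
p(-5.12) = -0.01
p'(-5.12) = -0.00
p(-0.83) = -0.01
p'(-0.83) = 0.00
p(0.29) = -0.01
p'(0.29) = -0.00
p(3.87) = -0.02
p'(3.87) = 0.01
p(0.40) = -0.01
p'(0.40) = -0.00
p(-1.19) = -0.01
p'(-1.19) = 0.00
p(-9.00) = -0.03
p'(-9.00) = 0.01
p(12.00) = -0.00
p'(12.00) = 0.00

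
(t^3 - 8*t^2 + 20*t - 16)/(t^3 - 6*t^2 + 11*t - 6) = (t^2 - 6*t + 8)/(t^2 - 4*t + 3)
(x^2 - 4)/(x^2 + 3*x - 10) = (x + 2)/(x + 5)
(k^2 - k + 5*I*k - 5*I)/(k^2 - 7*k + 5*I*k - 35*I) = (k - 1)/(k - 7)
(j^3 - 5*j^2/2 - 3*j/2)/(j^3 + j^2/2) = (j - 3)/j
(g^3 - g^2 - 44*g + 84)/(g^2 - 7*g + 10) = (g^2 + g - 42)/(g - 5)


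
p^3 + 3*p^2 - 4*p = p*(p - 1)*(p + 4)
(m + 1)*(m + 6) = m^2 + 7*m + 6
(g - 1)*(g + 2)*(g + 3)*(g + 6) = g^4 + 10*g^3 + 25*g^2 - 36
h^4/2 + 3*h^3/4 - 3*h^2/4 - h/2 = h*(h/2 + 1)*(h - 1)*(h + 1/2)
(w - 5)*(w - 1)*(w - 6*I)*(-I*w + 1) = -I*w^4 - 5*w^3 + 6*I*w^3 + 30*w^2 - 11*I*w^2 - 25*w + 36*I*w - 30*I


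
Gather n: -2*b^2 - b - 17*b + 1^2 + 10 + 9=-2*b^2 - 18*b + 20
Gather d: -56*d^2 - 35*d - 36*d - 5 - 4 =-56*d^2 - 71*d - 9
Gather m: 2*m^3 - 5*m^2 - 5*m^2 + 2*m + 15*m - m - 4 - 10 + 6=2*m^3 - 10*m^2 + 16*m - 8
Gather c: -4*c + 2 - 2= -4*c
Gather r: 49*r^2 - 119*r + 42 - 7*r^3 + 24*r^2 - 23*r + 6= -7*r^3 + 73*r^2 - 142*r + 48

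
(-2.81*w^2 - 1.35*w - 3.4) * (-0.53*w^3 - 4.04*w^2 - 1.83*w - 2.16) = 1.4893*w^5 + 12.0679*w^4 + 12.3983*w^3 + 22.2761*w^2 + 9.138*w + 7.344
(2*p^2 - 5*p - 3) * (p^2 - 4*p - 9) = 2*p^4 - 13*p^3 - p^2 + 57*p + 27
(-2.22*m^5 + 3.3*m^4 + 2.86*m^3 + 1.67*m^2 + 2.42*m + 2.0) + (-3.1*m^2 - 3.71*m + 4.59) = -2.22*m^5 + 3.3*m^4 + 2.86*m^3 - 1.43*m^2 - 1.29*m + 6.59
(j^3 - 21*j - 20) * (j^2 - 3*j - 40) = j^5 - 3*j^4 - 61*j^3 + 43*j^2 + 900*j + 800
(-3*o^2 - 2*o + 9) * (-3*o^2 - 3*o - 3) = 9*o^4 + 15*o^3 - 12*o^2 - 21*o - 27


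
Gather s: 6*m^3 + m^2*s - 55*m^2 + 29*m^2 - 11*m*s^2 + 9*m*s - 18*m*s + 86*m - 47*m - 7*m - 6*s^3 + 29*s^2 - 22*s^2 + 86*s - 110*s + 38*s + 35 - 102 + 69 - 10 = 6*m^3 - 26*m^2 + 32*m - 6*s^3 + s^2*(7 - 11*m) + s*(m^2 - 9*m + 14) - 8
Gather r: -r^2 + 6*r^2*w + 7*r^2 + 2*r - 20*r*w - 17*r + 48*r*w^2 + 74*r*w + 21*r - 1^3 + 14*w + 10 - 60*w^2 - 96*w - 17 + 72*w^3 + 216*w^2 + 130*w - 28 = r^2*(6*w + 6) + r*(48*w^2 + 54*w + 6) + 72*w^3 + 156*w^2 + 48*w - 36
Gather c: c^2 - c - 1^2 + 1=c^2 - c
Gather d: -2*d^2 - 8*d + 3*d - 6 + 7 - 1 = -2*d^2 - 5*d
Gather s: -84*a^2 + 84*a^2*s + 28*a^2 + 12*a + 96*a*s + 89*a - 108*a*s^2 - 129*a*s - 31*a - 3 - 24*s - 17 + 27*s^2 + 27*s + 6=-56*a^2 + 70*a + s^2*(27 - 108*a) + s*(84*a^2 - 33*a + 3) - 14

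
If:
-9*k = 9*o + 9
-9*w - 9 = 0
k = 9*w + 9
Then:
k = 0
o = -1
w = -1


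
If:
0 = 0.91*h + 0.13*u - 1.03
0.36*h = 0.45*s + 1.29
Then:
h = 1.13186813186813 - 0.142857142857143*u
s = -0.114285714285714*u - 1.96117216117216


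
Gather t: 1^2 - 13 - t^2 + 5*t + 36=-t^2 + 5*t + 24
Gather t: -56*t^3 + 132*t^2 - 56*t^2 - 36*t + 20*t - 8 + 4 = -56*t^3 + 76*t^2 - 16*t - 4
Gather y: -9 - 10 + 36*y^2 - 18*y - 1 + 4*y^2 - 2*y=40*y^2 - 20*y - 20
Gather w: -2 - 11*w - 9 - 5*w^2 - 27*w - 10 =-5*w^2 - 38*w - 21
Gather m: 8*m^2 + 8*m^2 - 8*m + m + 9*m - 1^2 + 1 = 16*m^2 + 2*m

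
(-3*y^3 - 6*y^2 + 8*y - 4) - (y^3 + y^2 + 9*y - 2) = -4*y^3 - 7*y^2 - y - 2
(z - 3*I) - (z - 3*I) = 0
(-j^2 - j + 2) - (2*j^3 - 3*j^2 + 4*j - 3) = -2*j^3 + 2*j^2 - 5*j + 5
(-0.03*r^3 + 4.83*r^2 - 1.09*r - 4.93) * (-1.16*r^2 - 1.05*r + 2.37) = 0.0348*r^5 - 5.5713*r^4 - 3.8782*r^3 + 18.3104*r^2 + 2.5932*r - 11.6841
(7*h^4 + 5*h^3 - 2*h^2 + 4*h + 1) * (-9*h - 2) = -63*h^5 - 59*h^4 + 8*h^3 - 32*h^2 - 17*h - 2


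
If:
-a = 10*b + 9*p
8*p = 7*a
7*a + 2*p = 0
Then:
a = 0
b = 0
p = 0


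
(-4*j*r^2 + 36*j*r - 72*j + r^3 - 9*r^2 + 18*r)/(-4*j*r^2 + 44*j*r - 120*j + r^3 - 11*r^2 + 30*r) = (r - 3)/(r - 5)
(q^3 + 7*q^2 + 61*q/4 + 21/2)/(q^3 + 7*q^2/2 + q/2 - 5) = (4*q^2 + 20*q + 21)/(2*(2*q^2 + 3*q - 5))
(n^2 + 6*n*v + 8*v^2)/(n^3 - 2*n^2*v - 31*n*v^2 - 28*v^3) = (-n - 2*v)/(-n^2 + 6*n*v + 7*v^2)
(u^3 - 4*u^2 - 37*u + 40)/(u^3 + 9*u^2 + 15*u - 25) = (u - 8)/(u + 5)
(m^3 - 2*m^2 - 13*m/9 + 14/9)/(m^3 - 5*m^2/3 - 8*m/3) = (9*m^2 - 27*m + 14)/(3*m*(3*m - 8))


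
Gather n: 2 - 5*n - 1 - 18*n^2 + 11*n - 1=-18*n^2 + 6*n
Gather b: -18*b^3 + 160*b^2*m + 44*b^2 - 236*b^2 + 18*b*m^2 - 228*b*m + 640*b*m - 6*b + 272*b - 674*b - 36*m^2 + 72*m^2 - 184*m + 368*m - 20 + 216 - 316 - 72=-18*b^3 + b^2*(160*m - 192) + b*(18*m^2 + 412*m - 408) + 36*m^2 + 184*m - 192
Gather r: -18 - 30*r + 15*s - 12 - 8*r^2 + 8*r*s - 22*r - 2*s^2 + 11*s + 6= -8*r^2 + r*(8*s - 52) - 2*s^2 + 26*s - 24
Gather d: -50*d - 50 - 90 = -50*d - 140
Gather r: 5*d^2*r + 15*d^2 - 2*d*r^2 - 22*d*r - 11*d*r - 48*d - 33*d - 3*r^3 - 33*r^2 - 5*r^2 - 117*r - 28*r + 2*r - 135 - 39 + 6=15*d^2 - 81*d - 3*r^3 + r^2*(-2*d - 38) + r*(5*d^2 - 33*d - 143) - 168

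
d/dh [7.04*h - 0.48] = 7.04000000000000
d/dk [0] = 0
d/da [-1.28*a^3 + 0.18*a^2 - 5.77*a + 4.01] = -3.84*a^2 + 0.36*a - 5.77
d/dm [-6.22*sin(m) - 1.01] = -6.22*cos(m)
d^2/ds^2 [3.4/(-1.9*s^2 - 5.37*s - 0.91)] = (24.548*s^2 + 69.3804*s - 3.4*(3.8*s + 5.37)*(7.6*s + 10.74) + 11.7572)/(1.9*s^2 + 5.37*s + 0.91)^3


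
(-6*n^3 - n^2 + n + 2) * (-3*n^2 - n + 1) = 18*n^5 + 9*n^4 - 8*n^3 - 8*n^2 - n + 2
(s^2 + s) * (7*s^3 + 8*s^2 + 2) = 7*s^5 + 15*s^4 + 8*s^3 + 2*s^2 + 2*s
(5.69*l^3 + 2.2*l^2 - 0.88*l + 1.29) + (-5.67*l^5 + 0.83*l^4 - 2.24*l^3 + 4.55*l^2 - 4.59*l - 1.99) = -5.67*l^5 + 0.83*l^4 + 3.45*l^3 + 6.75*l^2 - 5.47*l - 0.7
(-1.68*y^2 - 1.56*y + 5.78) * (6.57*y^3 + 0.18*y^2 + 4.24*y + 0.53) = -11.0376*y^5 - 10.5516*y^4 + 30.5706*y^3 - 6.4644*y^2 + 23.6804*y + 3.0634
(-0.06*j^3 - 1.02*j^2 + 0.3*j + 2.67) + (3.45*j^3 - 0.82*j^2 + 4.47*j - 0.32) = 3.39*j^3 - 1.84*j^2 + 4.77*j + 2.35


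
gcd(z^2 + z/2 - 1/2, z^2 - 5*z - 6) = z + 1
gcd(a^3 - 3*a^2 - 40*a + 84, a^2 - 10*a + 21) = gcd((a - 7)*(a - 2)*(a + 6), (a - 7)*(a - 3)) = a - 7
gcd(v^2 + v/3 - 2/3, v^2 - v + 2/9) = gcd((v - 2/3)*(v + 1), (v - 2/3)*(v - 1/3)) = v - 2/3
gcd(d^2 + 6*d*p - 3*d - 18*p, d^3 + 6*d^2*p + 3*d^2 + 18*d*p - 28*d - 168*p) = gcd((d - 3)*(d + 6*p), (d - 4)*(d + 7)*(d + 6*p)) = d + 6*p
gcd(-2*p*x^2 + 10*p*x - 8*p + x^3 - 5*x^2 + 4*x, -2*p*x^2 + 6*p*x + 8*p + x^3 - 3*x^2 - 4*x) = -2*p*x + 8*p + x^2 - 4*x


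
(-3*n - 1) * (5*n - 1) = -15*n^2 - 2*n + 1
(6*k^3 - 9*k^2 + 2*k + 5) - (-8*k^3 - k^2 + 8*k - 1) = 14*k^3 - 8*k^2 - 6*k + 6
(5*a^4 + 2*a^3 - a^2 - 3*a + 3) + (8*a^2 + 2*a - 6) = 5*a^4 + 2*a^3 + 7*a^2 - a - 3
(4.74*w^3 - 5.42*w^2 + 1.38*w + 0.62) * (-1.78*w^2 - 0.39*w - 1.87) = -8.4372*w^5 + 7.799*w^4 - 9.2064*w^3 + 8.4936*w^2 - 2.8224*w - 1.1594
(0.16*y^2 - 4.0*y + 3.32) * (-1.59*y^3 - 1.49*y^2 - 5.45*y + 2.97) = -0.2544*y^5 + 6.1216*y^4 - 0.1908*y^3 + 17.3284*y^2 - 29.974*y + 9.8604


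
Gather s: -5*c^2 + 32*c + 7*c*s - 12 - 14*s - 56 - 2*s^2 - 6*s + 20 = -5*c^2 + 32*c - 2*s^2 + s*(7*c - 20) - 48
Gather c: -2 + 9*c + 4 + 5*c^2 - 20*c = 5*c^2 - 11*c + 2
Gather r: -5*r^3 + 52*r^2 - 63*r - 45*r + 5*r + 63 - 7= -5*r^3 + 52*r^2 - 103*r + 56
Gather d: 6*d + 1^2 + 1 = 6*d + 2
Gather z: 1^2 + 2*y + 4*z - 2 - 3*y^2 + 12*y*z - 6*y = -3*y^2 - 4*y + z*(12*y + 4) - 1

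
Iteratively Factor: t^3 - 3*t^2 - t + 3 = (t + 1)*(t^2 - 4*t + 3) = (t - 3)*(t + 1)*(t - 1)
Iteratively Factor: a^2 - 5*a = (a)*(a - 5)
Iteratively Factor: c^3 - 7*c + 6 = (c - 2)*(c^2 + 2*c - 3) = (c - 2)*(c - 1)*(c + 3)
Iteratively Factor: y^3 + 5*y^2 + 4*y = (y + 1)*(y^2 + 4*y) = y*(y + 1)*(y + 4)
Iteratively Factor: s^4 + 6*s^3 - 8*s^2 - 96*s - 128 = (s + 4)*(s^3 + 2*s^2 - 16*s - 32) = (s - 4)*(s + 4)*(s^2 + 6*s + 8) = (s - 4)*(s + 2)*(s + 4)*(s + 4)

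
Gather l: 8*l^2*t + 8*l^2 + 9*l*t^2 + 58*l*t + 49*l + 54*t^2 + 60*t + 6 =l^2*(8*t + 8) + l*(9*t^2 + 58*t + 49) + 54*t^2 + 60*t + 6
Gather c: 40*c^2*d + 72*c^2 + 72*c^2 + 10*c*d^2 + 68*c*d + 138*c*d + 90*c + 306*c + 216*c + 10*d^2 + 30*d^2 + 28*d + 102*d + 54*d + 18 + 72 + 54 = c^2*(40*d + 144) + c*(10*d^2 + 206*d + 612) + 40*d^2 + 184*d + 144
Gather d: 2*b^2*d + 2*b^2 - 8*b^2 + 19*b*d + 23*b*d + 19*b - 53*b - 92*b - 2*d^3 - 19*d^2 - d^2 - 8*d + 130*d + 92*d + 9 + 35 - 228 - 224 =-6*b^2 - 126*b - 2*d^3 - 20*d^2 + d*(2*b^2 + 42*b + 214) - 408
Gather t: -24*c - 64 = -24*c - 64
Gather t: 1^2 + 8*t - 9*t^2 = -9*t^2 + 8*t + 1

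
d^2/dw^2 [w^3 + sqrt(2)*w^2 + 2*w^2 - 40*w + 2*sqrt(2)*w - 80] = 6*w + 2*sqrt(2) + 4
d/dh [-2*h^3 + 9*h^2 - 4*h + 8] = -6*h^2 + 18*h - 4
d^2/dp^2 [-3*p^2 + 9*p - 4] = -6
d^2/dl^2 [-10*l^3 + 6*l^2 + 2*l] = 12 - 60*l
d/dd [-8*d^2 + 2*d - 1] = 2 - 16*d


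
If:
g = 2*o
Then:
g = 2*o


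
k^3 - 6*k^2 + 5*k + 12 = (k - 4)*(k - 3)*(k + 1)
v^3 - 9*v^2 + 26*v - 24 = (v - 4)*(v - 3)*(v - 2)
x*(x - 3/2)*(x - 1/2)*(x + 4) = x^4 + 2*x^3 - 29*x^2/4 + 3*x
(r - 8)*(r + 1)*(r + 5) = r^3 - 2*r^2 - 43*r - 40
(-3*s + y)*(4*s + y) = -12*s^2 + s*y + y^2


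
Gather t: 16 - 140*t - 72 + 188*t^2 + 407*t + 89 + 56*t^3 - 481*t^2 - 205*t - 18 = 56*t^3 - 293*t^2 + 62*t + 15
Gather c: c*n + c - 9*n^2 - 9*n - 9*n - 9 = c*(n + 1) - 9*n^2 - 18*n - 9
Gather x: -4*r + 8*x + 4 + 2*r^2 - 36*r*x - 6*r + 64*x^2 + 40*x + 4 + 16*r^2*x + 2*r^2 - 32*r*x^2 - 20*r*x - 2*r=4*r^2 - 12*r + x^2*(64 - 32*r) + x*(16*r^2 - 56*r + 48) + 8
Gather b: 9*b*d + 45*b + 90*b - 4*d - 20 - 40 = b*(9*d + 135) - 4*d - 60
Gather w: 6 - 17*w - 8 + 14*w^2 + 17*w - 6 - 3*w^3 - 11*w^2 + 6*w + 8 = -3*w^3 + 3*w^2 + 6*w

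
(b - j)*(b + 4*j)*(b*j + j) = b^3*j + 3*b^2*j^2 + b^2*j - 4*b*j^3 + 3*b*j^2 - 4*j^3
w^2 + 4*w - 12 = (w - 2)*(w + 6)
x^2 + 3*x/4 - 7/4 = (x - 1)*(x + 7/4)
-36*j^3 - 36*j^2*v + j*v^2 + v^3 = (-6*j + v)*(j + v)*(6*j + v)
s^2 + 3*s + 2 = (s + 1)*(s + 2)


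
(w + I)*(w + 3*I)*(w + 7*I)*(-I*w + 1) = -I*w^4 + 12*w^3 + 42*I*w^2 - 52*w - 21*I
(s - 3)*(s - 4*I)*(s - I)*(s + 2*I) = s^4 - 3*s^3 - 3*I*s^3 + 6*s^2 + 9*I*s^2 - 18*s - 8*I*s + 24*I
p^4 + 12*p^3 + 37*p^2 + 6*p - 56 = (p - 1)*(p + 2)*(p + 4)*(p + 7)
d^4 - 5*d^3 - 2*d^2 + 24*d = d*(d - 4)*(d - 3)*(d + 2)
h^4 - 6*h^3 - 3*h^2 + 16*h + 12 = (h - 6)*(h - 2)*(h + 1)^2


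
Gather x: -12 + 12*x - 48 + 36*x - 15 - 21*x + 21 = 27*x - 54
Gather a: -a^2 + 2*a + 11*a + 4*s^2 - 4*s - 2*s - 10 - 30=-a^2 + 13*a + 4*s^2 - 6*s - 40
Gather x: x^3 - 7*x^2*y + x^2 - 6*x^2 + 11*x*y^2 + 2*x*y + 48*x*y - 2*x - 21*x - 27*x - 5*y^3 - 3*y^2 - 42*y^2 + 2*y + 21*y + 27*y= x^3 + x^2*(-7*y - 5) + x*(11*y^2 + 50*y - 50) - 5*y^3 - 45*y^2 + 50*y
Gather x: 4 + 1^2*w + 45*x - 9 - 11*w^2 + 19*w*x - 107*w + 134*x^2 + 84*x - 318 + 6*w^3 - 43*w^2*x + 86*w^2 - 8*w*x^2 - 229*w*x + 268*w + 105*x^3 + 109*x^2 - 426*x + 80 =6*w^3 + 75*w^2 + 162*w + 105*x^3 + x^2*(243 - 8*w) + x*(-43*w^2 - 210*w - 297) - 243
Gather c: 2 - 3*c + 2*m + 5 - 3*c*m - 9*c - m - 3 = c*(-3*m - 12) + m + 4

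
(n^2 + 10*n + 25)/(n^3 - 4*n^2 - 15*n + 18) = (n^2 + 10*n + 25)/(n^3 - 4*n^2 - 15*n + 18)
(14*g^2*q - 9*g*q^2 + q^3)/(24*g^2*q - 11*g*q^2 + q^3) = (14*g^2 - 9*g*q + q^2)/(24*g^2 - 11*g*q + q^2)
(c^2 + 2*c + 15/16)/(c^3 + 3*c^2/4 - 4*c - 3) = (c + 5/4)/(c^2 - 4)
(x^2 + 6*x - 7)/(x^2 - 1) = (x + 7)/(x + 1)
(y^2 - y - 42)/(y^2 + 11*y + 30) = (y - 7)/(y + 5)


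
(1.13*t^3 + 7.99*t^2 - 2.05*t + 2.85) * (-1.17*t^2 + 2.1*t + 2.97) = -1.3221*t^5 - 6.9753*t^4 + 22.5336*t^3 + 16.0908*t^2 - 0.103499999999999*t + 8.4645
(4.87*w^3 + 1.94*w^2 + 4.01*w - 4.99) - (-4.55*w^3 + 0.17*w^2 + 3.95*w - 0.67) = 9.42*w^3 + 1.77*w^2 + 0.0599999999999996*w - 4.32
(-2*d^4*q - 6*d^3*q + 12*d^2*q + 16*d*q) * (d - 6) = -2*d^5*q + 6*d^4*q + 48*d^3*q - 56*d^2*q - 96*d*q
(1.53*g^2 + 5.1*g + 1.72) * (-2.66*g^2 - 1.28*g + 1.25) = -4.0698*g^4 - 15.5244*g^3 - 9.1907*g^2 + 4.1734*g + 2.15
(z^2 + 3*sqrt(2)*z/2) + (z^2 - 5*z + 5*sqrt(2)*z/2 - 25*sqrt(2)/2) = 2*z^2 - 5*z + 4*sqrt(2)*z - 25*sqrt(2)/2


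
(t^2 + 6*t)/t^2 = (t + 6)/t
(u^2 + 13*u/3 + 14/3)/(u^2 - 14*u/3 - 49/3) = (u + 2)/(u - 7)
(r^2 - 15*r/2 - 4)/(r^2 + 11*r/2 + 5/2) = (r - 8)/(r + 5)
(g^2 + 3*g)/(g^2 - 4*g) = (g + 3)/(g - 4)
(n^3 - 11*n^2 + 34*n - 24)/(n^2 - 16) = (n^2 - 7*n + 6)/(n + 4)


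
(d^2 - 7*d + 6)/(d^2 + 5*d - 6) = (d - 6)/(d + 6)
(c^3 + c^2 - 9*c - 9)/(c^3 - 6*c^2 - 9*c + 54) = (c + 1)/(c - 6)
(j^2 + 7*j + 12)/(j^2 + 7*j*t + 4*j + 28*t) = (j + 3)/(j + 7*t)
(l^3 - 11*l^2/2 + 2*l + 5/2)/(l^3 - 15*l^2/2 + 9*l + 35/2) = (2*l^2 - l - 1)/(2*l^2 - 5*l - 7)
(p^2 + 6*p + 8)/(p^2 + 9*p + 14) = (p + 4)/(p + 7)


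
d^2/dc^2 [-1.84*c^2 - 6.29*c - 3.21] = -3.68000000000000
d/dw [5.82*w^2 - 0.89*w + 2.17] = 11.64*w - 0.89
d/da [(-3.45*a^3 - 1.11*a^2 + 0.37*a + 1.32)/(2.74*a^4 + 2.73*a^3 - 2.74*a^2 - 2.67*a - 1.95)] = (9.453*a^6 + 6.0828*a^5 + 9.4419*a^4 + 1.9356*a^3 + 13.3492*a^2 + 11.5626*a + 2.8029)/(7.5076*a^8 + 14.9604*a^7 - 7.5623*a^6 - 29.592*a^5 - 17.7566*a^4 + 3.9846*a^3 + 17.8149*a^2 + 10.413*a + 3.8025)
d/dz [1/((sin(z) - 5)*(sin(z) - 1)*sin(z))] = (-3*cos(z) + 12/tan(z) - 5*cos(z)/sin(z)^2)/((sin(z) - 5)^2*(sin(z) - 1)^2)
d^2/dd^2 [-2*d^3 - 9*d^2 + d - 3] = -12*d - 18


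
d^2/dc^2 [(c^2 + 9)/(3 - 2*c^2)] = 126*(-2*c^2 - 1)/(8*c^6 - 36*c^4 + 54*c^2 - 27)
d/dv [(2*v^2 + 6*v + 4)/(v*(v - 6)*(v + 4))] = 2*(-v^4 - 6*v^3 - 24*v^2 + 8*v + 48)/(v^2*(v^4 - 4*v^3 - 44*v^2 + 96*v + 576))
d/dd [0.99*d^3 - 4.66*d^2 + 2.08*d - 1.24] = 2.97*d^2 - 9.32*d + 2.08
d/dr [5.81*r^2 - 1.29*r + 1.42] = 11.62*r - 1.29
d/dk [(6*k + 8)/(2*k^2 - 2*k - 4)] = (3*k^2 - 3*k - (2*k - 1)*(3*k + 4) - 6)/(-k^2 + k + 2)^2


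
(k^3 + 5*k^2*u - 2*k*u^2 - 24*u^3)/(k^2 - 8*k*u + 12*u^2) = (-k^2 - 7*k*u - 12*u^2)/(-k + 6*u)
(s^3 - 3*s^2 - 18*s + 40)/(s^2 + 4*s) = s - 7 + 10/s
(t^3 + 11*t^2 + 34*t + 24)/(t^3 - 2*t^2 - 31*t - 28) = (t + 6)/(t - 7)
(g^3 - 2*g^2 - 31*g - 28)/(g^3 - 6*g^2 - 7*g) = (g + 4)/g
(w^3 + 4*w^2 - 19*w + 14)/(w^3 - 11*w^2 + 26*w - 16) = (w + 7)/(w - 8)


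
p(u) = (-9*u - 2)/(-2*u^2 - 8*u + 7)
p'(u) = (-9*u - 2)*(4*u + 8)/(-2*u^2 - 8*u + 7)^2 - 9/(-2*u^2 - 8*u + 7)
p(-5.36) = -6.10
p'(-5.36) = -9.63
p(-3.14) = 2.12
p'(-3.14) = -1.50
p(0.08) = -0.43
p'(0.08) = -1.98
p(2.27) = 1.04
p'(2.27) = -0.41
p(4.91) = 0.57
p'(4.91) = -0.09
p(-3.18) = 2.18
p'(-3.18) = -1.58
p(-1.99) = 1.06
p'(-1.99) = -0.60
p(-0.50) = 0.24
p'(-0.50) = -0.72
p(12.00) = 0.29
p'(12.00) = -0.02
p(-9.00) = -0.95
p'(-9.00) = -0.21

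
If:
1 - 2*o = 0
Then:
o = 1/2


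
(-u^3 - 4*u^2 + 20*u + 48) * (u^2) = -u^5 - 4*u^4 + 20*u^3 + 48*u^2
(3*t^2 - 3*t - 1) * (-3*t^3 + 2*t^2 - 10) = -9*t^5 + 15*t^4 - 3*t^3 - 32*t^2 + 30*t + 10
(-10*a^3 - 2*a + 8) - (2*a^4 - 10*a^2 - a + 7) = -2*a^4 - 10*a^3 + 10*a^2 - a + 1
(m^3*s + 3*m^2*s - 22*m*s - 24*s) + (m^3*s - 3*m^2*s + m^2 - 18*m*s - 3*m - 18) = 2*m^3*s + m^2 - 40*m*s - 3*m - 24*s - 18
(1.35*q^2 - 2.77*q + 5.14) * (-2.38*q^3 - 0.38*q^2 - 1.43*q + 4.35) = -3.213*q^5 + 6.0796*q^4 - 13.1111*q^3 + 7.8804*q^2 - 19.3997*q + 22.359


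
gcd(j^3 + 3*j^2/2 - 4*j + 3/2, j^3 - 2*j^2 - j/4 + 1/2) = j - 1/2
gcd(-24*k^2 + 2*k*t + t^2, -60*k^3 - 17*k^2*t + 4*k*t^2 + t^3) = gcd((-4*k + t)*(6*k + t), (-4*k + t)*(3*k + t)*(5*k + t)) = -4*k + t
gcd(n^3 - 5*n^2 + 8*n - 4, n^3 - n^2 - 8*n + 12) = n^2 - 4*n + 4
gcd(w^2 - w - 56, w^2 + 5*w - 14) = w + 7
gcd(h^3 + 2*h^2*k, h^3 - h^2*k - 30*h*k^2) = h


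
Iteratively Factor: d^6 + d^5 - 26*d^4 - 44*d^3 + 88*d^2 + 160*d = (d)*(d^5 + d^4 - 26*d^3 - 44*d^2 + 88*d + 160) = d*(d - 5)*(d^4 + 6*d^3 + 4*d^2 - 24*d - 32) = d*(d - 5)*(d + 2)*(d^3 + 4*d^2 - 4*d - 16) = d*(d - 5)*(d - 2)*(d + 2)*(d^2 + 6*d + 8) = d*(d - 5)*(d - 2)*(d + 2)^2*(d + 4)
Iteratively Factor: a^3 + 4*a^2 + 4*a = (a)*(a^2 + 4*a + 4) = a*(a + 2)*(a + 2)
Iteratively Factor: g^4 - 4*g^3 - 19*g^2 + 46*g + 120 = (g - 5)*(g^3 + g^2 - 14*g - 24) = (g - 5)*(g + 2)*(g^2 - g - 12) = (g - 5)*(g - 4)*(g + 2)*(g + 3)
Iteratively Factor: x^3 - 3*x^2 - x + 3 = (x - 3)*(x^2 - 1) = (x - 3)*(x + 1)*(x - 1)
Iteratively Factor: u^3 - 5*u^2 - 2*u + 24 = (u - 3)*(u^2 - 2*u - 8) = (u - 3)*(u + 2)*(u - 4)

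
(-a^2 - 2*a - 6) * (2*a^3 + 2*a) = -2*a^5 - 4*a^4 - 14*a^3 - 4*a^2 - 12*a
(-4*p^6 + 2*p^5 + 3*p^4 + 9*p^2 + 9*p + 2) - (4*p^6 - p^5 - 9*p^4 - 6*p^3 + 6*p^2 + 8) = -8*p^6 + 3*p^5 + 12*p^4 + 6*p^3 + 3*p^2 + 9*p - 6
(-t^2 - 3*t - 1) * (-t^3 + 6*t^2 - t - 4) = t^5 - 3*t^4 - 16*t^3 + t^2 + 13*t + 4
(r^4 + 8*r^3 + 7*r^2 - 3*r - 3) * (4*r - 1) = 4*r^5 + 31*r^4 + 20*r^3 - 19*r^2 - 9*r + 3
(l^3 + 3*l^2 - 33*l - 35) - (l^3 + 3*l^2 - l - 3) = -32*l - 32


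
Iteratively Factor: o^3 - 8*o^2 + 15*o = (o - 5)*(o^2 - 3*o) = (o - 5)*(o - 3)*(o)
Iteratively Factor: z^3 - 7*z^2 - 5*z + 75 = (z - 5)*(z^2 - 2*z - 15) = (z - 5)*(z + 3)*(z - 5)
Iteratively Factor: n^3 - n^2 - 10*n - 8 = (n - 4)*(n^2 + 3*n + 2) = (n - 4)*(n + 1)*(n + 2)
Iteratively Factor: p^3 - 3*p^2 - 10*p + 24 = (p - 4)*(p^2 + p - 6) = (p - 4)*(p - 2)*(p + 3)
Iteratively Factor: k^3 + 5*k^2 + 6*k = (k + 3)*(k^2 + 2*k) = (k + 2)*(k + 3)*(k)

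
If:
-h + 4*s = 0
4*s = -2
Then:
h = -2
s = -1/2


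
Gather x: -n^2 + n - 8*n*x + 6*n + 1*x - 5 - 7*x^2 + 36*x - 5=-n^2 + 7*n - 7*x^2 + x*(37 - 8*n) - 10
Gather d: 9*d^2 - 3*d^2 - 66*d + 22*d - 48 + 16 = 6*d^2 - 44*d - 32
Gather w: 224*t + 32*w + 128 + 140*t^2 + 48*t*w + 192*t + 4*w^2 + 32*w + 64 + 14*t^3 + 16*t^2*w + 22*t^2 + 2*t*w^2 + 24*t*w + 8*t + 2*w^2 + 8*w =14*t^3 + 162*t^2 + 424*t + w^2*(2*t + 6) + w*(16*t^2 + 72*t + 72) + 192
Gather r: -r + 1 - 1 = -r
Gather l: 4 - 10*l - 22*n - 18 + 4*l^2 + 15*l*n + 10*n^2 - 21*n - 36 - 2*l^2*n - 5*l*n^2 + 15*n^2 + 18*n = l^2*(4 - 2*n) + l*(-5*n^2 + 15*n - 10) + 25*n^2 - 25*n - 50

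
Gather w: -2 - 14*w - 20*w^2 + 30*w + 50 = -20*w^2 + 16*w + 48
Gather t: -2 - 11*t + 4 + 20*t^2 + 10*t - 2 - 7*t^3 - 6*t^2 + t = -7*t^3 + 14*t^2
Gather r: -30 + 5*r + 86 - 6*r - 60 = -r - 4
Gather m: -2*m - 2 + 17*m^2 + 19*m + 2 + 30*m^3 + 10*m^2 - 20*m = 30*m^3 + 27*m^2 - 3*m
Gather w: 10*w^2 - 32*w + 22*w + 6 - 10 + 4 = 10*w^2 - 10*w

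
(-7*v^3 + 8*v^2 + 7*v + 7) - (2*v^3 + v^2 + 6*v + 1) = -9*v^3 + 7*v^2 + v + 6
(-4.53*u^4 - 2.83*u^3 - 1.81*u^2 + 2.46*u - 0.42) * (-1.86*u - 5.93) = 8.4258*u^5 + 32.1267*u^4 + 20.1485*u^3 + 6.1577*u^2 - 13.8066*u + 2.4906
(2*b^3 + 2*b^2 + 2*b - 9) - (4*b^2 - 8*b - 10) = 2*b^3 - 2*b^2 + 10*b + 1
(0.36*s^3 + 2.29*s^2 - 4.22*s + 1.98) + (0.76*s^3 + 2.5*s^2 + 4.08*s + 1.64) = 1.12*s^3 + 4.79*s^2 - 0.14*s + 3.62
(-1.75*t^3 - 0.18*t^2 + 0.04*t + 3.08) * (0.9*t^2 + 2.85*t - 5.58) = -1.575*t^5 - 5.1495*t^4 + 9.288*t^3 + 3.8904*t^2 + 8.5548*t - 17.1864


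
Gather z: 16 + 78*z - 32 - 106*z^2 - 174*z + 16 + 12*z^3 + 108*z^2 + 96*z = 12*z^3 + 2*z^2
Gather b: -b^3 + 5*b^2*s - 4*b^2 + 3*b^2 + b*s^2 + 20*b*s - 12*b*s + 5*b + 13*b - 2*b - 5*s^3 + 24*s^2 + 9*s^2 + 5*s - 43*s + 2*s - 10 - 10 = -b^3 + b^2*(5*s - 1) + b*(s^2 + 8*s + 16) - 5*s^3 + 33*s^2 - 36*s - 20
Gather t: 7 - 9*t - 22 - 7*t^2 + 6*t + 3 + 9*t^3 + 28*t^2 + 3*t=9*t^3 + 21*t^2 - 12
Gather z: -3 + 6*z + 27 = 6*z + 24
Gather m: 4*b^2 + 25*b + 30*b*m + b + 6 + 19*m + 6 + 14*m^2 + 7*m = 4*b^2 + 26*b + 14*m^2 + m*(30*b + 26) + 12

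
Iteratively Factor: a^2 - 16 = (a - 4)*(a + 4)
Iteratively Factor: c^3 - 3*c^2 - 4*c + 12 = (c + 2)*(c^2 - 5*c + 6) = (c - 3)*(c + 2)*(c - 2)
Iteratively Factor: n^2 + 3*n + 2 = (n + 1)*(n + 2)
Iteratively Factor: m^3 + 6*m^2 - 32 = (m + 4)*(m^2 + 2*m - 8) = (m + 4)^2*(m - 2)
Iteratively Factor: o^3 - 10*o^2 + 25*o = (o)*(o^2 - 10*o + 25) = o*(o - 5)*(o - 5)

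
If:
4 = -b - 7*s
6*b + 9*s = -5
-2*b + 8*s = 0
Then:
No Solution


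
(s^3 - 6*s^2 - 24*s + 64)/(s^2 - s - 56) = (s^2 + 2*s - 8)/(s + 7)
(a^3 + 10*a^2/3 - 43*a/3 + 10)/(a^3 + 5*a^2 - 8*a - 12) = (a^2 - 8*a/3 + 5/3)/(a^2 - a - 2)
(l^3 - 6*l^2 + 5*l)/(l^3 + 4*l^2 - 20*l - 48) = l*(l^2 - 6*l + 5)/(l^3 + 4*l^2 - 20*l - 48)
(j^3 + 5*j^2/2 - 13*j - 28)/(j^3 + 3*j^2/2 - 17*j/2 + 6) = (2*j^2 - 3*j - 14)/(2*j^2 - 5*j + 3)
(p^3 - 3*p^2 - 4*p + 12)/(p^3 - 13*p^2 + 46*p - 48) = (p + 2)/(p - 8)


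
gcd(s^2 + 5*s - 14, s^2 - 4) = s - 2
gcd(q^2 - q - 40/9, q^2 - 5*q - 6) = 1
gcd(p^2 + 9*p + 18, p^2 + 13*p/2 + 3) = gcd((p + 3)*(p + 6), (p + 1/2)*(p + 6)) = p + 6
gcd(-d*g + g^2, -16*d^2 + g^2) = 1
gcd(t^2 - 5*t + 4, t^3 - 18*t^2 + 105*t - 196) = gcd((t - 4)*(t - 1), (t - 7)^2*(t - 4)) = t - 4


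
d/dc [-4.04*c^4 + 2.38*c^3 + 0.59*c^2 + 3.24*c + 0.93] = -16.16*c^3 + 7.14*c^2 + 1.18*c + 3.24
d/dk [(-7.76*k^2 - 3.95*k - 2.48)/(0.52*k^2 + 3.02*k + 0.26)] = (-21.3812*k^2 - 1.456*k + 6.4626)/(0.2704*k^4 + 3.1408*k^3 + 9.3908*k^2 + 1.5704*k + 0.0676)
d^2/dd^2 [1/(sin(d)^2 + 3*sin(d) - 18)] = (-4*sin(d)^4 - 9*sin(d)^3 - 75*sin(d)^2 - 36*sin(d) + 54)/(sin(d)^2 + 3*sin(d) - 18)^3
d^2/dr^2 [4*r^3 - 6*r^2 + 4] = 24*r - 12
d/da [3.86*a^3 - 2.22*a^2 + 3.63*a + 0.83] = 11.58*a^2 - 4.44*a + 3.63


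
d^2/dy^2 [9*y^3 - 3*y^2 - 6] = 54*y - 6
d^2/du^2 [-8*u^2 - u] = -16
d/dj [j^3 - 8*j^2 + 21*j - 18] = 3*j^2 - 16*j + 21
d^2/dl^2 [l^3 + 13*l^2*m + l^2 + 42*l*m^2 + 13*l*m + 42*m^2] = 6*l + 26*m + 2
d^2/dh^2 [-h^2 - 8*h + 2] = -2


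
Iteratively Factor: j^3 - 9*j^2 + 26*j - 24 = (j - 3)*(j^2 - 6*j + 8) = (j - 4)*(j - 3)*(j - 2)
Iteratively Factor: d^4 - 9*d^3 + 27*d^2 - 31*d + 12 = (d - 3)*(d^3 - 6*d^2 + 9*d - 4) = (d - 3)*(d - 1)*(d^2 - 5*d + 4) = (d - 3)*(d - 1)^2*(d - 4)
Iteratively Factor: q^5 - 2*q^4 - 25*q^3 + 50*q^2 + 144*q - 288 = (q - 3)*(q^4 + q^3 - 22*q^2 - 16*q + 96) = (q - 3)*(q - 2)*(q^3 + 3*q^2 - 16*q - 48) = (q - 3)*(q - 2)*(q + 3)*(q^2 - 16) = (q - 3)*(q - 2)*(q + 3)*(q + 4)*(q - 4)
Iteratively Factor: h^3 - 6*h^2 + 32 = (h + 2)*(h^2 - 8*h + 16) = (h - 4)*(h + 2)*(h - 4)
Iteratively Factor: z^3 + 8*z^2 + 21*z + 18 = (z + 2)*(z^2 + 6*z + 9) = (z + 2)*(z + 3)*(z + 3)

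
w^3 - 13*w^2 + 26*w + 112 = (w - 8)*(w - 7)*(w + 2)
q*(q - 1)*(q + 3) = q^3 + 2*q^2 - 3*q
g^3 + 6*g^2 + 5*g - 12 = (g - 1)*(g + 3)*(g + 4)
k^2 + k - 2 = (k - 1)*(k + 2)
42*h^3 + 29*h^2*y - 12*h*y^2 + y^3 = (-7*h + y)*(-6*h + y)*(h + y)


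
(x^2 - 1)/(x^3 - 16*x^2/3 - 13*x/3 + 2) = 3*(x - 1)/(3*x^2 - 19*x + 6)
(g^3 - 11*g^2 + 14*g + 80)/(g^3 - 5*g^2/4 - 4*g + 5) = 4*(g^2 - 13*g + 40)/(4*g^2 - 13*g + 10)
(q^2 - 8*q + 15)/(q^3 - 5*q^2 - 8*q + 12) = (q^2 - 8*q + 15)/(q^3 - 5*q^2 - 8*q + 12)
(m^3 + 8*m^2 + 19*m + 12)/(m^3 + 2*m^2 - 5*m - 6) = (m + 4)/(m - 2)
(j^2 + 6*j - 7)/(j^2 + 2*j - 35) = (j - 1)/(j - 5)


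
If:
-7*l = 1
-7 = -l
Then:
No Solution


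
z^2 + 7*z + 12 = (z + 3)*(z + 4)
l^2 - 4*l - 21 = (l - 7)*(l + 3)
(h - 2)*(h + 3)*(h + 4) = h^3 + 5*h^2 - 2*h - 24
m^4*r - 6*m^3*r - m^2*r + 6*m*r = m*(m - 6)*(m - 1)*(m*r + r)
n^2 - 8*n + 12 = (n - 6)*(n - 2)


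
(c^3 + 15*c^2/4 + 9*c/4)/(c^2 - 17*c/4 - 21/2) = c*(4*c^2 + 15*c + 9)/(4*c^2 - 17*c - 42)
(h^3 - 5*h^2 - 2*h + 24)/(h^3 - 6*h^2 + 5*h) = (h^3 - 5*h^2 - 2*h + 24)/(h*(h^2 - 6*h + 5))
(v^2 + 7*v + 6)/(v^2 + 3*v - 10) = (v^2 + 7*v + 6)/(v^2 + 3*v - 10)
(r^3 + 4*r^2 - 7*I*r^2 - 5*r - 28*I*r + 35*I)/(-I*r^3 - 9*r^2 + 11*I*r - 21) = I*(r^2 + 4*r - 5)/(r^2 - 2*I*r + 3)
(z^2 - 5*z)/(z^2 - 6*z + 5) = z/(z - 1)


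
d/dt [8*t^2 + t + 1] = 16*t + 1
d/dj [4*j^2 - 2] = 8*j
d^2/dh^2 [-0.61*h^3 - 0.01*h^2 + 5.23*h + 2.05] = -3.66*h - 0.02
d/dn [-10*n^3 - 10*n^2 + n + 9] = -30*n^2 - 20*n + 1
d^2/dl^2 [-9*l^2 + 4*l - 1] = -18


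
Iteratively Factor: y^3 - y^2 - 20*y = (y + 4)*(y^2 - 5*y) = (y - 5)*(y + 4)*(y)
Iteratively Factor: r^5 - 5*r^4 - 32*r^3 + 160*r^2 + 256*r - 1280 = (r + 4)*(r^4 - 9*r^3 + 4*r^2 + 144*r - 320) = (r - 4)*(r + 4)*(r^3 - 5*r^2 - 16*r + 80) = (r - 4)^2*(r + 4)*(r^2 - r - 20) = (r - 4)^2*(r + 4)^2*(r - 5)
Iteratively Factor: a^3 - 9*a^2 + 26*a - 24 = (a - 2)*(a^2 - 7*a + 12) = (a - 4)*(a - 2)*(a - 3)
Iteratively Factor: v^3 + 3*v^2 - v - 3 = (v + 3)*(v^2 - 1) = (v + 1)*(v + 3)*(v - 1)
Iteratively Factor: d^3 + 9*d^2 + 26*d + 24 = (d + 2)*(d^2 + 7*d + 12) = (d + 2)*(d + 4)*(d + 3)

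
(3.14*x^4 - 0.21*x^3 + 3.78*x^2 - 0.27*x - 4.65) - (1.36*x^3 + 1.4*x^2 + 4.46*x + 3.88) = 3.14*x^4 - 1.57*x^3 + 2.38*x^2 - 4.73*x - 8.53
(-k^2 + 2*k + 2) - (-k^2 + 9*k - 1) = 3 - 7*k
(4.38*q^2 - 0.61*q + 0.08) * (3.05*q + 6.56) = 13.359*q^3 + 26.8723*q^2 - 3.7576*q + 0.5248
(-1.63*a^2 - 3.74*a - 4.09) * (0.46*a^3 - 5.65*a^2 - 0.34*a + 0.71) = -0.7498*a^5 + 7.4891*a^4 + 19.8038*a^3 + 23.2228*a^2 - 1.2648*a - 2.9039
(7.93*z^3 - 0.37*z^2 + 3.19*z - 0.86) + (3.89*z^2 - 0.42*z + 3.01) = 7.93*z^3 + 3.52*z^2 + 2.77*z + 2.15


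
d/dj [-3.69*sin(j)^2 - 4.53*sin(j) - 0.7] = -(7.38*sin(j) + 4.53)*cos(j)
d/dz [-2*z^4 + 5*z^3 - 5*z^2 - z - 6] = -8*z^3 + 15*z^2 - 10*z - 1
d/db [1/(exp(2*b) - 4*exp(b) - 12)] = 2*(2 - exp(b))*exp(b)/(-exp(2*b) + 4*exp(b) + 12)^2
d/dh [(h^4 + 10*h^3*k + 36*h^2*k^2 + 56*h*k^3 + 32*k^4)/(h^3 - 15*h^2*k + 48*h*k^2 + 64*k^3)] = (h^5 - 22*h^4*k - 218*h^3*k^2 - 640*h^2*k^3 - 728*h*k^4 - 256*k^5)/(h^5 - 22*h^4*k + 145*h^3*k^2 - 152*h^2*k^3 - 832*h*k^4 - 512*k^5)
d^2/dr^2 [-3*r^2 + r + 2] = -6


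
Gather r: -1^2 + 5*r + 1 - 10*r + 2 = 2 - 5*r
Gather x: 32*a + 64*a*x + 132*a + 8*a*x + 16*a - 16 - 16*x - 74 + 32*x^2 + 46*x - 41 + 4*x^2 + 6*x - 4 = 180*a + 36*x^2 + x*(72*a + 36) - 135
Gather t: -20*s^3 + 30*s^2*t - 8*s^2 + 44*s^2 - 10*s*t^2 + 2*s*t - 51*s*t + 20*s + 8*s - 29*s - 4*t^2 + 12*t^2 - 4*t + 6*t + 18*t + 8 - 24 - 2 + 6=-20*s^3 + 36*s^2 - s + t^2*(8 - 10*s) + t*(30*s^2 - 49*s + 20) - 12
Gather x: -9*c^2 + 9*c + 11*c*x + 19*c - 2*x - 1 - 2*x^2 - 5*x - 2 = -9*c^2 + 28*c - 2*x^2 + x*(11*c - 7) - 3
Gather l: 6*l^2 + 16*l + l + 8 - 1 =6*l^2 + 17*l + 7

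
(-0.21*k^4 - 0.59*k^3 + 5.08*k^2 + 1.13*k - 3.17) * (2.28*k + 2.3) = -0.4788*k^5 - 1.8282*k^4 + 10.2254*k^3 + 14.2604*k^2 - 4.6286*k - 7.291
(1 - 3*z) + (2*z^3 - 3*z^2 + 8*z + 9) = 2*z^3 - 3*z^2 + 5*z + 10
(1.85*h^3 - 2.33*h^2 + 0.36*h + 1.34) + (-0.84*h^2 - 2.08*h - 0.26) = 1.85*h^3 - 3.17*h^2 - 1.72*h + 1.08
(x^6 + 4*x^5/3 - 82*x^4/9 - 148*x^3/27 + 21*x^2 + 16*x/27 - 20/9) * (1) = x^6 + 4*x^5/3 - 82*x^4/9 - 148*x^3/27 + 21*x^2 + 16*x/27 - 20/9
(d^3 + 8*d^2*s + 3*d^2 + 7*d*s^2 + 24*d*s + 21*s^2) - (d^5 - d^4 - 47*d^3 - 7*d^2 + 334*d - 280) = -d^5 + d^4 + 48*d^3 + 8*d^2*s + 10*d^2 + 7*d*s^2 + 24*d*s - 334*d + 21*s^2 + 280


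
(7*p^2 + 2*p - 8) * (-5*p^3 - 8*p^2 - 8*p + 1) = -35*p^5 - 66*p^4 - 32*p^3 + 55*p^2 + 66*p - 8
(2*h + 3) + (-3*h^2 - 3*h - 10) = -3*h^2 - h - 7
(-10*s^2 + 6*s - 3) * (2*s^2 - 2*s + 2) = -20*s^4 + 32*s^3 - 38*s^2 + 18*s - 6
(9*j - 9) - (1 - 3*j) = 12*j - 10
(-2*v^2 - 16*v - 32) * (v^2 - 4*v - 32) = -2*v^4 - 8*v^3 + 96*v^2 + 640*v + 1024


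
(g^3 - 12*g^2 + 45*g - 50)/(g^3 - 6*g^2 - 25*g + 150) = (g^2 - 7*g + 10)/(g^2 - g - 30)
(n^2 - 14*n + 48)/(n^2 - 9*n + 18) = (n - 8)/(n - 3)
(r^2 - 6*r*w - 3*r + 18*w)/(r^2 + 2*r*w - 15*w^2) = (r^2 - 6*r*w - 3*r + 18*w)/(r^2 + 2*r*w - 15*w^2)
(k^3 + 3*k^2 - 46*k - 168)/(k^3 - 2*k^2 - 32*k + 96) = (k^2 - 3*k - 28)/(k^2 - 8*k + 16)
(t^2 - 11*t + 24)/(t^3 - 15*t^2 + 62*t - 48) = (t - 3)/(t^2 - 7*t + 6)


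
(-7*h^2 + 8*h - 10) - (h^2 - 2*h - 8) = -8*h^2 + 10*h - 2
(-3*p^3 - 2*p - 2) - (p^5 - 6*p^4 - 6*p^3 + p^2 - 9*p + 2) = -p^5 + 6*p^4 + 3*p^3 - p^2 + 7*p - 4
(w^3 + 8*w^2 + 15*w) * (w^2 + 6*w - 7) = w^5 + 14*w^4 + 56*w^3 + 34*w^2 - 105*w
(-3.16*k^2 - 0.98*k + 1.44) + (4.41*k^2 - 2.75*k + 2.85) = 1.25*k^2 - 3.73*k + 4.29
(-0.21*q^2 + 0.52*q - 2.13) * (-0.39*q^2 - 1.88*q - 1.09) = 0.0819*q^4 + 0.192*q^3 + 0.082*q^2 + 3.4376*q + 2.3217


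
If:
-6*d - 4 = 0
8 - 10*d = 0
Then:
No Solution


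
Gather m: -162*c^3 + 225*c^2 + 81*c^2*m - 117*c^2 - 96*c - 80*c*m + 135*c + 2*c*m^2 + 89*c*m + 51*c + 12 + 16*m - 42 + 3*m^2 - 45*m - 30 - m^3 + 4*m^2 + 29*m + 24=-162*c^3 + 108*c^2 + 90*c - m^3 + m^2*(2*c + 7) + m*(81*c^2 + 9*c) - 36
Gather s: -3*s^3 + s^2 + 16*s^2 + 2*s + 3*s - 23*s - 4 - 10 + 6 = -3*s^3 + 17*s^2 - 18*s - 8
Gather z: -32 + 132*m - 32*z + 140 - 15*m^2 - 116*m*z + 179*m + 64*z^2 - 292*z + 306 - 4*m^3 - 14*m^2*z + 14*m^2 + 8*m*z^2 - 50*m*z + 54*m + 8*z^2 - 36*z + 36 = -4*m^3 - m^2 + 365*m + z^2*(8*m + 72) + z*(-14*m^2 - 166*m - 360) + 450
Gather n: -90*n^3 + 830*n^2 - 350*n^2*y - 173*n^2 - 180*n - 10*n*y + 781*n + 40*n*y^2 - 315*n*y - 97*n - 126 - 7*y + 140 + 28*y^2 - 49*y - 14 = -90*n^3 + n^2*(657 - 350*y) + n*(40*y^2 - 325*y + 504) + 28*y^2 - 56*y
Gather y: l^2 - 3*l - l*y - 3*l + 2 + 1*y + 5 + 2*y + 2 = l^2 - 6*l + y*(3 - l) + 9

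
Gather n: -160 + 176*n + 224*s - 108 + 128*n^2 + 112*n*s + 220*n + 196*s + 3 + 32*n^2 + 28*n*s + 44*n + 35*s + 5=160*n^2 + n*(140*s + 440) + 455*s - 260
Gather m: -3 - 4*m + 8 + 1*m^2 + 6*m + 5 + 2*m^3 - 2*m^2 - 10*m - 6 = 2*m^3 - m^2 - 8*m + 4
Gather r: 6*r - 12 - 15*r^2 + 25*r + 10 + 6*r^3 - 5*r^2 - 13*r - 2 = 6*r^3 - 20*r^2 + 18*r - 4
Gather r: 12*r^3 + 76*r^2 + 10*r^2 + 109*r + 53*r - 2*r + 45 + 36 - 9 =12*r^3 + 86*r^2 + 160*r + 72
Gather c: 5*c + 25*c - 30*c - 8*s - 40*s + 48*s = 0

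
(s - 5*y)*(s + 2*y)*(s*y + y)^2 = s^4*y^2 - 3*s^3*y^3 + 2*s^3*y^2 - 10*s^2*y^4 - 6*s^2*y^3 + s^2*y^2 - 20*s*y^4 - 3*s*y^3 - 10*y^4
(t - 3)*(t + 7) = t^2 + 4*t - 21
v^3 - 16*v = v*(v - 4)*(v + 4)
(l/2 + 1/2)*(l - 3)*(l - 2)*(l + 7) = l^4/2 + 3*l^3/2 - 27*l^2/2 + 13*l/2 + 21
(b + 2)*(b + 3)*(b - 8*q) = b^3 - 8*b^2*q + 5*b^2 - 40*b*q + 6*b - 48*q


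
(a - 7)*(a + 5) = a^2 - 2*a - 35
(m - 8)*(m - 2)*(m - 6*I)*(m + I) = m^4 - 10*m^3 - 5*I*m^3 + 22*m^2 + 50*I*m^2 - 60*m - 80*I*m + 96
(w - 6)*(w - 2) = w^2 - 8*w + 12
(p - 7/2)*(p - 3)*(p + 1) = p^3 - 11*p^2/2 + 4*p + 21/2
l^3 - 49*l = l*(l - 7)*(l + 7)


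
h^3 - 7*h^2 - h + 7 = (h - 7)*(h - 1)*(h + 1)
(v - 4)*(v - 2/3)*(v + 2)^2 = v^4 - 2*v^3/3 - 12*v^2 - 8*v + 32/3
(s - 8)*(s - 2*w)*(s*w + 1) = s^3*w - 2*s^2*w^2 - 8*s^2*w + s^2 + 16*s*w^2 - 2*s*w - 8*s + 16*w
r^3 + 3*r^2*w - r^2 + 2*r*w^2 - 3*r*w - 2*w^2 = (r - 1)*(r + w)*(r + 2*w)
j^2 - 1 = (j - 1)*(j + 1)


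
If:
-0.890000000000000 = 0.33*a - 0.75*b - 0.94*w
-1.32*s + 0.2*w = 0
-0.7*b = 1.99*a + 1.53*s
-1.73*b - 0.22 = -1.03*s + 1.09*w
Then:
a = 0.19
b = -1.18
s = 0.30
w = 1.96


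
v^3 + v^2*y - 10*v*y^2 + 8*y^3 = (v - 2*y)*(v - y)*(v + 4*y)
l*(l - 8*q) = l^2 - 8*l*q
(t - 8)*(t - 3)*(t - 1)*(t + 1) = t^4 - 11*t^3 + 23*t^2 + 11*t - 24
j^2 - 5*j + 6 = (j - 3)*(j - 2)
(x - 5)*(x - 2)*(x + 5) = x^3 - 2*x^2 - 25*x + 50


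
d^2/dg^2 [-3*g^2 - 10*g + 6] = -6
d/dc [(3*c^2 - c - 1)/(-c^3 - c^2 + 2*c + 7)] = ((1 - 6*c)*(c^3 + c^2 - 2*c - 7) - (-3*c^2 + c + 1)*(3*c^2 + 2*c - 2))/(c^3 + c^2 - 2*c - 7)^2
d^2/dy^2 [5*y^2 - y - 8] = 10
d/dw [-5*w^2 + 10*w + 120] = 10 - 10*w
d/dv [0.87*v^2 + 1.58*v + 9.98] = 1.74*v + 1.58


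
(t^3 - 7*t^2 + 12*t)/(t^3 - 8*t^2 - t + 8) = t*(t^2 - 7*t + 12)/(t^3 - 8*t^2 - t + 8)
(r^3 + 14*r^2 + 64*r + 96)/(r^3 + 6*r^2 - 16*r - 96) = (r + 4)/(r - 4)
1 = 1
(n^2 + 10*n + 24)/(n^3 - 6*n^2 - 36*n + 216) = (n + 4)/(n^2 - 12*n + 36)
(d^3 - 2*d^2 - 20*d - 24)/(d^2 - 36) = (d^2 + 4*d + 4)/(d + 6)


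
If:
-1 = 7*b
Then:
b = -1/7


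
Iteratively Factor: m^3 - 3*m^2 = (m)*(m^2 - 3*m) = m*(m - 3)*(m)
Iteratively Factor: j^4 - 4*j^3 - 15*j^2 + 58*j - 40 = (j - 2)*(j^3 - 2*j^2 - 19*j + 20) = (j - 2)*(j - 1)*(j^2 - j - 20) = (j - 5)*(j - 2)*(j - 1)*(j + 4)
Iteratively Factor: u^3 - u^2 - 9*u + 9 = (u - 1)*(u^2 - 9) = (u - 3)*(u - 1)*(u + 3)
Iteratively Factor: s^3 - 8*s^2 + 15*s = (s - 3)*(s^2 - 5*s) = (s - 5)*(s - 3)*(s)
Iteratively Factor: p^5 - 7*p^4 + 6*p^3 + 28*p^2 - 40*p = (p - 2)*(p^4 - 5*p^3 - 4*p^2 + 20*p) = (p - 5)*(p - 2)*(p^3 - 4*p) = (p - 5)*(p - 2)*(p + 2)*(p^2 - 2*p) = (p - 5)*(p - 2)^2*(p + 2)*(p)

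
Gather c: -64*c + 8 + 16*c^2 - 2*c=16*c^2 - 66*c + 8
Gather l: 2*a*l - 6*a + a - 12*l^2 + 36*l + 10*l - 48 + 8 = -5*a - 12*l^2 + l*(2*a + 46) - 40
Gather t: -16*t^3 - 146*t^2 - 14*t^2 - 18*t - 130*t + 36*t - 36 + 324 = -16*t^3 - 160*t^2 - 112*t + 288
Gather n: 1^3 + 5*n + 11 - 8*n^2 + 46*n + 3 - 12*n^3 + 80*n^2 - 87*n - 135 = -12*n^3 + 72*n^2 - 36*n - 120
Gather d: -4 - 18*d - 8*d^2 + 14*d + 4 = -8*d^2 - 4*d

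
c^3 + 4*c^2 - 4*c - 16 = (c - 2)*(c + 2)*(c + 4)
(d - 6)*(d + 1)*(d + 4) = d^3 - d^2 - 26*d - 24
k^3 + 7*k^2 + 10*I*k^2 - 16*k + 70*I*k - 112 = (k + 7)*(k + 2*I)*(k + 8*I)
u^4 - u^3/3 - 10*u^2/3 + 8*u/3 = u*(u - 4/3)*(u - 1)*(u + 2)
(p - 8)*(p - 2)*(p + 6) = p^3 - 4*p^2 - 44*p + 96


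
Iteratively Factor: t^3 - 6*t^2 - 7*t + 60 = (t - 4)*(t^2 - 2*t - 15) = (t - 5)*(t - 4)*(t + 3)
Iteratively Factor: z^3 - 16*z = (z - 4)*(z^2 + 4*z) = (z - 4)*(z + 4)*(z)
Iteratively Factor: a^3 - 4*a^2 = (a)*(a^2 - 4*a) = a*(a - 4)*(a)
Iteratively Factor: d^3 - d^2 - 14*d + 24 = (d - 3)*(d^2 + 2*d - 8) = (d - 3)*(d + 4)*(d - 2)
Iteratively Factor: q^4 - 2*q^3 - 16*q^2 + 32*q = (q)*(q^3 - 2*q^2 - 16*q + 32) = q*(q + 4)*(q^2 - 6*q + 8) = q*(q - 2)*(q + 4)*(q - 4)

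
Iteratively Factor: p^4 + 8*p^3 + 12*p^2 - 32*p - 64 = (p + 2)*(p^3 + 6*p^2 - 32) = (p + 2)*(p + 4)*(p^2 + 2*p - 8) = (p + 2)*(p + 4)^2*(p - 2)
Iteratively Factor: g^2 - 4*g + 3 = (g - 3)*(g - 1)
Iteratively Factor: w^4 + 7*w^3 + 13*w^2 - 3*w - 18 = (w + 3)*(w^3 + 4*w^2 + w - 6) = (w - 1)*(w + 3)*(w^2 + 5*w + 6) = (w - 1)*(w + 3)^2*(w + 2)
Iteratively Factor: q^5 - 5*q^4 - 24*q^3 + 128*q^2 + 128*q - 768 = (q - 4)*(q^4 - q^3 - 28*q^2 + 16*q + 192) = (q - 4)^2*(q^3 + 3*q^2 - 16*q - 48) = (q - 4)^2*(q + 4)*(q^2 - q - 12) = (q - 4)^2*(q + 3)*(q + 4)*(q - 4)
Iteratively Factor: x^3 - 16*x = (x - 4)*(x^2 + 4*x) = (x - 4)*(x + 4)*(x)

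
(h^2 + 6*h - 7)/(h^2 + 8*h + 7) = (h - 1)/(h + 1)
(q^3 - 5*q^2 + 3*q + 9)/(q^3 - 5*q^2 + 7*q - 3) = (q^2 - 2*q - 3)/(q^2 - 2*q + 1)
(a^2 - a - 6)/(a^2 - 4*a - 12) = (a - 3)/(a - 6)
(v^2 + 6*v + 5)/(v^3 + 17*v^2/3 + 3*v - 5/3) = 3/(3*v - 1)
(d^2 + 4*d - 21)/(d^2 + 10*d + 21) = (d - 3)/(d + 3)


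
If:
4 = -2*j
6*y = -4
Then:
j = -2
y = -2/3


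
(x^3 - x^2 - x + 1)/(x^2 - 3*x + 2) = (x^2 - 1)/(x - 2)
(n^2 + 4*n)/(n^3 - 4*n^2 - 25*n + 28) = n/(n^2 - 8*n + 7)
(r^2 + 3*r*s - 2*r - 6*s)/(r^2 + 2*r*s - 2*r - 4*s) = (r + 3*s)/(r + 2*s)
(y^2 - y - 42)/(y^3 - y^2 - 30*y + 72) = (y - 7)/(y^2 - 7*y + 12)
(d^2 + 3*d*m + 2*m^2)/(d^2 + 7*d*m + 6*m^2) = (d + 2*m)/(d + 6*m)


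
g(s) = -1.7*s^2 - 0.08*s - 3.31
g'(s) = -3.4*s - 0.08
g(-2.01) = -10.02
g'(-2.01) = 6.75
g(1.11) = -5.49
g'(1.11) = -3.85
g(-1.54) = -7.22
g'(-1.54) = 5.16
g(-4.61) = -39.07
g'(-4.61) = 15.59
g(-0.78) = -4.28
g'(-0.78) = 2.57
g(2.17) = -11.49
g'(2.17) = -7.46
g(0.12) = -3.34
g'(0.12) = -0.49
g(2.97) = -18.54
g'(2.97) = -10.18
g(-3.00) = -18.37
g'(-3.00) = 10.12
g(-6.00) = -64.03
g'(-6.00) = 20.32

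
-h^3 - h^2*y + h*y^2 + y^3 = (-h + y)*(h + y)^2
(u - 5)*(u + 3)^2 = u^3 + u^2 - 21*u - 45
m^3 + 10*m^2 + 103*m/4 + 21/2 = (m + 1/2)*(m + 7/2)*(m + 6)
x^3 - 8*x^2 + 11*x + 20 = (x - 5)*(x - 4)*(x + 1)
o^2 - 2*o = o*(o - 2)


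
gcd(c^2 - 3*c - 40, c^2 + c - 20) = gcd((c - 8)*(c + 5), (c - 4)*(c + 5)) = c + 5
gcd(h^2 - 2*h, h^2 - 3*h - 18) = 1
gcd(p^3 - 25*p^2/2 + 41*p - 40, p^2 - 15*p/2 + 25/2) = p - 5/2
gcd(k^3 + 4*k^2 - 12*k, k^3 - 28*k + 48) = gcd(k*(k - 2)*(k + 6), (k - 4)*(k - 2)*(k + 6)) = k^2 + 4*k - 12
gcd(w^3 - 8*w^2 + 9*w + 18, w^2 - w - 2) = w + 1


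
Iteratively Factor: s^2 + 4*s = (s + 4)*(s)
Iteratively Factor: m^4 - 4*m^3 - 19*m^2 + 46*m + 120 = (m - 4)*(m^3 - 19*m - 30) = (m - 5)*(m - 4)*(m^2 + 5*m + 6) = (m - 5)*(m - 4)*(m + 3)*(m + 2)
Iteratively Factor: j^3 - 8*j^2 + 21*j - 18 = (j - 2)*(j^2 - 6*j + 9) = (j - 3)*(j - 2)*(j - 3)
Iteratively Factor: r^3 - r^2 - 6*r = (r + 2)*(r^2 - 3*r) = (r - 3)*(r + 2)*(r)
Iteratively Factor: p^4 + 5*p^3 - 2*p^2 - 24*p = (p - 2)*(p^3 + 7*p^2 + 12*p) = (p - 2)*(p + 3)*(p^2 + 4*p) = p*(p - 2)*(p + 3)*(p + 4)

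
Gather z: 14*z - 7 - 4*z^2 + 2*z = -4*z^2 + 16*z - 7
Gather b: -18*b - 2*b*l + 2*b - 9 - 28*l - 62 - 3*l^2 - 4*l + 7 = b*(-2*l - 16) - 3*l^2 - 32*l - 64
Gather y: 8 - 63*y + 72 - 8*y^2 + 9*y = -8*y^2 - 54*y + 80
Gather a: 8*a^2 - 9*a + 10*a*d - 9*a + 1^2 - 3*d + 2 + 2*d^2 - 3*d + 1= 8*a^2 + a*(10*d - 18) + 2*d^2 - 6*d + 4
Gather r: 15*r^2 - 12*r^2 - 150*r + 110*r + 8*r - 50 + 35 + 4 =3*r^2 - 32*r - 11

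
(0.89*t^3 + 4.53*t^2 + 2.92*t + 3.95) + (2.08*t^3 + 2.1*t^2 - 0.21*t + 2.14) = 2.97*t^3 + 6.63*t^2 + 2.71*t + 6.09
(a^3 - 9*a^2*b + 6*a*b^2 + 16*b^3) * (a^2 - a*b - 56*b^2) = a^5 - 10*a^4*b - 41*a^3*b^2 + 514*a^2*b^3 - 352*a*b^4 - 896*b^5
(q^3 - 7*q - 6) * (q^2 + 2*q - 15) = q^5 + 2*q^4 - 22*q^3 - 20*q^2 + 93*q + 90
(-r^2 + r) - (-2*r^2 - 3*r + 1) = r^2 + 4*r - 1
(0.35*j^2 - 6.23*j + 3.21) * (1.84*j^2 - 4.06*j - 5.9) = 0.644*j^4 - 12.8842*j^3 + 29.1352*j^2 + 23.7244*j - 18.939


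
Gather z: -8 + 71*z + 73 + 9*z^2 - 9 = 9*z^2 + 71*z + 56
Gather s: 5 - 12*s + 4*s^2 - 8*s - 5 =4*s^2 - 20*s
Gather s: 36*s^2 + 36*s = 36*s^2 + 36*s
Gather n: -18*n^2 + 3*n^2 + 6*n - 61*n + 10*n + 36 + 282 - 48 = -15*n^2 - 45*n + 270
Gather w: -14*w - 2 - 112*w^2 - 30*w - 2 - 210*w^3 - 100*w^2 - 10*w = -210*w^3 - 212*w^2 - 54*w - 4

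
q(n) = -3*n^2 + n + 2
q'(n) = 1 - 6*n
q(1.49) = -3.17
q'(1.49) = -7.94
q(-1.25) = -3.94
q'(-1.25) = 8.50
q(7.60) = -163.68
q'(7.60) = -44.60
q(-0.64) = 0.13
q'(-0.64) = 4.84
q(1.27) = -1.57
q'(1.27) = -6.62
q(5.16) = -72.72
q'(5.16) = -29.96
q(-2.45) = -18.46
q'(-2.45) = 15.70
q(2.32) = -11.83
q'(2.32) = -12.92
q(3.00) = -22.00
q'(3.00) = -17.00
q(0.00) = 2.00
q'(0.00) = 1.00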